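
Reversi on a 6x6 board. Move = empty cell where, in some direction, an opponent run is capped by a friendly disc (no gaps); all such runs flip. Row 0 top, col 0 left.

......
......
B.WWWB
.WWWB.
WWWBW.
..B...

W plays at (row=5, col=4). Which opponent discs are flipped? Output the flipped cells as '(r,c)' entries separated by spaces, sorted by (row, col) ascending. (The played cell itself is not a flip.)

Answer: (4,3)

Derivation:
Dir NW: opp run (4,3) capped by W -> flip
Dir N: first cell 'W' (not opp) -> no flip
Dir NE: first cell '.' (not opp) -> no flip
Dir W: first cell '.' (not opp) -> no flip
Dir E: first cell '.' (not opp) -> no flip
Dir SW: edge -> no flip
Dir S: edge -> no flip
Dir SE: edge -> no flip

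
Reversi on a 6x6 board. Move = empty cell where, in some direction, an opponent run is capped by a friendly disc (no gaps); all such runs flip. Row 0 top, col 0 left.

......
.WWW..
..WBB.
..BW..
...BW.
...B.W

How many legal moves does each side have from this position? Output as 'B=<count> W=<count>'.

-- B to move --
(0,0): no bracket -> illegal
(0,1): flips 1 -> legal
(0,2): flips 3 -> legal
(0,3): flips 1 -> legal
(0,4): no bracket -> illegal
(1,0): no bracket -> illegal
(1,4): no bracket -> illegal
(2,0): no bracket -> illegal
(2,1): flips 1 -> legal
(3,1): no bracket -> illegal
(3,4): flips 1 -> legal
(3,5): flips 1 -> legal
(4,2): flips 1 -> legal
(4,5): flips 1 -> legal
(5,4): no bracket -> illegal
B mobility = 8
-- W to move --
(1,4): no bracket -> illegal
(1,5): flips 1 -> legal
(2,1): no bracket -> illegal
(2,5): flips 2 -> legal
(3,1): flips 1 -> legal
(3,4): flips 1 -> legal
(3,5): flips 1 -> legal
(4,1): no bracket -> illegal
(4,2): flips 2 -> legal
(5,2): no bracket -> illegal
(5,4): no bracket -> illegal
W mobility = 6

Answer: B=8 W=6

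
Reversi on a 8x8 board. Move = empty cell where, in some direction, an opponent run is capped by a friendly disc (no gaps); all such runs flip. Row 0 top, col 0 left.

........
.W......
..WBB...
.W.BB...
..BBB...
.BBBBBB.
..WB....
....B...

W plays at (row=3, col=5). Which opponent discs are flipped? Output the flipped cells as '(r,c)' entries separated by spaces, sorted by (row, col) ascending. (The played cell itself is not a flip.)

Dir NW: opp run (2,4), next='.' -> no flip
Dir N: first cell '.' (not opp) -> no flip
Dir NE: first cell '.' (not opp) -> no flip
Dir W: opp run (3,4) (3,3), next='.' -> no flip
Dir E: first cell '.' (not opp) -> no flip
Dir SW: opp run (4,4) (5,3) capped by W -> flip
Dir S: first cell '.' (not opp) -> no flip
Dir SE: first cell '.' (not opp) -> no flip

Answer: (4,4) (5,3)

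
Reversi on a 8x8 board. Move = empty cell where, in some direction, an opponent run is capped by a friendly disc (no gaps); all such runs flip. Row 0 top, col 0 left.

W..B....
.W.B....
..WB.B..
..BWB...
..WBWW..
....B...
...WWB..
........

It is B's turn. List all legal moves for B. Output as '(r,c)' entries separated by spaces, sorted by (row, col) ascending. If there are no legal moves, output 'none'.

(0,1): no bracket -> illegal
(0,2): no bracket -> illegal
(1,0): no bracket -> illegal
(1,2): flips 1 -> legal
(2,0): no bracket -> illegal
(2,1): flips 1 -> legal
(2,4): no bracket -> illegal
(3,1): flips 1 -> legal
(3,5): no bracket -> illegal
(3,6): flips 1 -> legal
(4,1): flips 1 -> legal
(4,6): flips 2 -> legal
(5,1): no bracket -> illegal
(5,2): flips 1 -> legal
(5,3): no bracket -> illegal
(5,5): no bracket -> illegal
(5,6): flips 1 -> legal
(6,2): flips 2 -> legal
(7,2): flips 1 -> legal
(7,3): no bracket -> illegal
(7,4): flips 1 -> legal
(7,5): no bracket -> illegal

Answer: (1,2) (2,1) (3,1) (3,6) (4,1) (4,6) (5,2) (5,6) (6,2) (7,2) (7,4)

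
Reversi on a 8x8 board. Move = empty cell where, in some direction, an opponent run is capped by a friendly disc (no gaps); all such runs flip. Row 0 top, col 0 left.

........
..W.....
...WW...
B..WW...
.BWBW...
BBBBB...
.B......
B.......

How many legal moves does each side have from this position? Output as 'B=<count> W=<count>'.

-- B to move --
(0,1): no bracket -> illegal
(0,2): no bracket -> illegal
(0,3): no bracket -> illegal
(1,1): no bracket -> illegal
(1,3): flips 2 -> legal
(1,4): flips 3 -> legal
(1,5): flips 3 -> legal
(2,1): no bracket -> illegal
(2,2): no bracket -> illegal
(2,5): flips 1 -> legal
(3,1): flips 1 -> legal
(3,2): flips 1 -> legal
(3,5): flips 1 -> legal
(4,5): flips 1 -> legal
(5,5): no bracket -> illegal
B mobility = 8
-- W to move --
(2,0): no bracket -> illegal
(2,1): no bracket -> illegal
(3,1): no bracket -> illegal
(3,2): no bracket -> illegal
(4,0): flips 1 -> legal
(4,5): no bracket -> illegal
(5,5): no bracket -> illegal
(6,0): flips 1 -> legal
(6,2): flips 2 -> legal
(6,3): flips 2 -> legal
(6,4): flips 2 -> legal
(6,5): no bracket -> illegal
(7,1): no bracket -> illegal
(7,2): no bracket -> illegal
W mobility = 5

Answer: B=8 W=5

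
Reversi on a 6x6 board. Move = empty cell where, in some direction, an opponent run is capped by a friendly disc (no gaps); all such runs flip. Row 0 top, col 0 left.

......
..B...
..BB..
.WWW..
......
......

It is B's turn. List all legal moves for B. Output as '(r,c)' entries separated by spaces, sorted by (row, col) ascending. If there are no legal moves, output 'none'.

(2,0): no bracket -> illegal
(2,1): no bracket -> illegal
(2,4): no bracket -> illegal
(3,0): no bracket -> illegal
(3,4): no bracket -> illegal
(4,0): flips 1 -> legal
(4,1): flips 1 -> legal
(4,2): flips 1 -> legal
(4,3): flips 1 -> legal
(4,4): flips 1 -> legal

Answer: (4,0) (4,1) (4,2) (4,3) (4,4)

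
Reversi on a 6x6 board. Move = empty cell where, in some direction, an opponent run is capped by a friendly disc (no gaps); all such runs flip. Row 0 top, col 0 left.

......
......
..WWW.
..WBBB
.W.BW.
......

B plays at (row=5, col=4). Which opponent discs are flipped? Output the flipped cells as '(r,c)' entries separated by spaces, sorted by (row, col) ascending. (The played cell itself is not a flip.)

Answer: (4,4)

Derivation:
Dir NW: first cell 'B' (not opp) -> no flip
Dir N: opp run (4,4) capped by B -> flip
Dir NE: first cell '.' (not opp) -> no flip
Dir W: first cell '.' (not opp) -> no flip
Dir E: first cell '.' (not opp) -> no flip
Dir SW: edge -> no flip
Dir S: edge -> no flip
Dir SE: edge -> no flip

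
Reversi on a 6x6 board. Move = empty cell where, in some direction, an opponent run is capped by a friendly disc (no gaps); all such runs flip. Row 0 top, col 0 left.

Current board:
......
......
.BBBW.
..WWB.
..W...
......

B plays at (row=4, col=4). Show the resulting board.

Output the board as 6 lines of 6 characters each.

Answer: ......
......
.BBBW.
..WBB.
..W.B.
......

Derivation:
Place B at (4,4); scan 8 dirs for brackets.
Dir NW: opp run (3,3) capped by B -> flip
Dir N: first cell 'B' (not opp) -> no flip
Dir NE: first cell '.' (not opp) -> no flip
Dir W: first cell '.' (not opp) -> no flip
Dir E: first cell '.' (not opp) -> no flip
Dir SW: first cell '.' (not opp) -> no flip
Dir S: first cell '.' (not opp) -> no flip
Dir SE: first cell '.' (not opp) -> no flip
All flips: (3,3)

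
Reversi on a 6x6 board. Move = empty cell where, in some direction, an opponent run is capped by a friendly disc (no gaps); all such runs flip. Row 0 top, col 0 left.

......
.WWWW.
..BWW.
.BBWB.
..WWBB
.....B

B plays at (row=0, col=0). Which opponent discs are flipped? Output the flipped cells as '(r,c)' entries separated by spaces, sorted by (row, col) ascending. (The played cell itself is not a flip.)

Answer: (1,1)

Derivation:
Dir NW: edge -> no flip
Dir N: edge -> no flip
Dir NE: edge -> no flip
Dir W: edge -> no flip
Dir E: first cell '.' (not opp) -> no flip
Dir SW: edge -> no flip
Dir S: first cell '.' (not opp) -> no flip
Dir SE: opp run (1,1) capped by B -> flip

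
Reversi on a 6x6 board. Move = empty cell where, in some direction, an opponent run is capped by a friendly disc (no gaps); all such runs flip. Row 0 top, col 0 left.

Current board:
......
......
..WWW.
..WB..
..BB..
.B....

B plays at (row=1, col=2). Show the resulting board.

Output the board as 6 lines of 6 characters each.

Place B at (1,2); scan 8 dirs for brackets.
Dir NW: first cell '.' (not opp) -> no flip
Dir N: first cell '.' (not opp) -> no flip
Dir NE: first cell '.' (not opp) -> no flip
Dir W: first cell '.' (not opp) -> no flip
Dir E: first cell '.' (not opp) -> no flip
Dir SW: first cell '.' (not opp) -> no flip
Dir S: opp run (2,2) (3,2) capped by B -> flip
Dir SE: opp run (2,3), next='.' -> no flip
All flips: (2,2) (3,2)

Answer: ......
..B...
..BWW.
..BB..
..BB..
.B....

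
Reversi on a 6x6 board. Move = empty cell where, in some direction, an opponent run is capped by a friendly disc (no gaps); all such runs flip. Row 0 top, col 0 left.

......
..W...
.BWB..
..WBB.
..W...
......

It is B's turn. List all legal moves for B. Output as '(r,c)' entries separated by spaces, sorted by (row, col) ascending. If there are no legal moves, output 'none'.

(0,1): flips 1 -> legal
(0,2): no bracket -> illegal
(0,3): flips 1 -> legal
(1,1): flips 1 -> legal
(1,3): no bracket -> illegal
(3,1): flips 1 -> legal
(4,1): flips 1 -> legal
(4,3): flips 1 -> legal
(5,1): flips 1 -> legal
(5,2): no bracket -> illegal
(5,3): no bracket -> illegal

Answer: (0,1) (0,3) (1,1) (3,1) (4,1) (4,3) (5,1)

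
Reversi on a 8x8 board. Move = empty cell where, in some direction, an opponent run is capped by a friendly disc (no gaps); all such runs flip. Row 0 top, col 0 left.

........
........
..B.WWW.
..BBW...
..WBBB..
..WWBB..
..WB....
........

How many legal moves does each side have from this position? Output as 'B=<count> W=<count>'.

-- B to move --
(1,3): no bracket -> illegal
(1,4): flips 2 -> legal
(1,5): flips 1 -> legal
(1,6): flips 2 -> legal
(1,7): no bracket -> illegal
(2,3): flips 1 -> legal
(2,7): no bracket -> illegal
(3,1): no bracket -> illegal
(3,5): flips 1 -> legal
(3,6): no bracket -> illegal
(3,7): no bracket -> illegal
(4,1): flips 2 -> legal
(5,1): flips 3 -> legal
(6,1): flips 2 -> legal
(6,4): no bracket -> illegal
(7,1): flips 2 -> legal
(7,2): flips 3 -> legal
(7,3): no bracket -> illegal
B mobility = 10
-- W to move --
(1,1): no bracket -> illegal
(1,2): flips 2 -> legal
(1,3): no bracket -> illegal
(2,1): no bracket -> illegal
(2,3): flips 2 -> legal
(3,1): flips 2 -> legal
(3,5): flips 1 -> legal
(3,6): no bracket -> illegal
(4,1): no bracket -> illegal
(4,6): flips 3 -> legal
(5,6): flips 3 -> legal
(6,4): flips 3 -> legal
(6,5): no bracket -> illegal
(6,6): no bracket -> illegal
(7,2): no bracket -> illegal
(7,3): flips 1 -> legal
(7,4): flips 1 -> legal
W mobility = 9

Answer: B=10 W=9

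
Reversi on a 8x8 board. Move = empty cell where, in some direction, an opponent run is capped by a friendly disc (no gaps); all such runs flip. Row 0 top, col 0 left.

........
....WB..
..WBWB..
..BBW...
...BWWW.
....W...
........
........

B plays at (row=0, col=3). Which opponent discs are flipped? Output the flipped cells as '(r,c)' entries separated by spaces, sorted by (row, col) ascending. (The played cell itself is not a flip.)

Dir NW: edge -> no flip
Dir N: edge -> no flip
Dir NE: edge -> no flip
Dir W: first cell '.' (not opp) -> no flip
Dir E: first cell '.' (not opp) -> no flip
Dir SW: first cell '.' (not opp) -> no flip
Dir S: first cell '.' (not opp) -> no flip
Dir SE: opp run (1,4) capped by B -> flip

Answer: (1,4)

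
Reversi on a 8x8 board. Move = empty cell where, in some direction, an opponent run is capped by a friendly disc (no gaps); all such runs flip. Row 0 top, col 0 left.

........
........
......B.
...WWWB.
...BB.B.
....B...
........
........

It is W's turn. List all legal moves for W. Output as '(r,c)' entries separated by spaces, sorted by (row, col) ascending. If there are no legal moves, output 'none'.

(1,5): no bracket -> illegal
(1,6): no bracket -> illegal
(1,7): flips 1 -> legal
(2,5): no bracket -> illegal
(2,7): no bracket -> illegal
(3,2): no bracket -> illegal
(3,7): flips 1 -> legal
(4,2): no bracket -> illegal
(4,5): no bracket -> illegal
(4,7): no bracket -> illegal
(5,2): flips 1 -> legal
(5,3): flips 2 -> legal
(5,5): flips 1 -> legal
(5,6): no bracket -> illegal
(5,7): flips 1 -> legal
(6,3): no bracket -> illegal
(6,4): flips 2 -> legal
(6,5): no bracket -> illegal

Answer: (1,7) (3,7) (5,2) (5,3) (5,5) (5,7) (6,4)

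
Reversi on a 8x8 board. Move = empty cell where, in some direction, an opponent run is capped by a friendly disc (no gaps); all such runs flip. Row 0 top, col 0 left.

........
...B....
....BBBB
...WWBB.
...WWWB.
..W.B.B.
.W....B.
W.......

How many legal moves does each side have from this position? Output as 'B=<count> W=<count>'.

-- B to move --
(2,2): no bracket -> illegal
(2,3): flips 2 -> legal
(3,2): flips 3 -> legal
(4,1): no bracket -> illegal
(4,2): flips 4 -> legal
(5,0): no bracket -> illegal
(5,1): no bracket -> illegal
(5,3): flips 1 -> legal
(5,5): flips 1 -> legal
(6,0): no bracket -> illegal
(6,2): no bracket -> illegal
(6,3): no bracket -> illegal
(7,1): no bracket -> illegal
(7,2): no bracket -> illegal
B mobility = 5
-- W to move --
(0,2): no bracket -> illegal
(0,3): no bracket -> illegal
(0,4): no bracket -> illegal
(1,2): no bracket -> illegal
(1,4): flips 1 -> legal
(1,5): flips 3 -> legal
(1,6): flips 1 -> legal
(1,7): flips 2 -> legal
(2,2): no bracket -> illegal
(2,3): no bracket -> illegal
(3,7): flips 2 -> legal
(4,7): flips 1 -> legal
(5,3): no bracket -> illegal
(5,5): no bracket -> illegal
(5,7): no bracket -> illegal
(6,3): flips 1 -> legal
(6,4): flips 1 -> legal
(6,5): flips 1 -> legal
(6,7): flips 1 -> legal
(7,5): no bracket -> illegal
(7,6): no bracket -> illegal
(7,7): no bracket -> illegal
W mobility = 10

Answer: B=5 W=10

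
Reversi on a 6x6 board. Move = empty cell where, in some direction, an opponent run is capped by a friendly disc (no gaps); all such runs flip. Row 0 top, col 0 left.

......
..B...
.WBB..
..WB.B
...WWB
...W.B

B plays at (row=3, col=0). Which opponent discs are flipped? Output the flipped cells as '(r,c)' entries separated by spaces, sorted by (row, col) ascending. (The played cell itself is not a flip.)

Dir NW: edge -> no flip
Dir N: first cell '.' (not opp) -> no flip
Dir NE: opp run (2,1) capped by B -> flip
Dir W: edge -> no flip
Dir E: first cell '.' (not opp) -> no flip
Dir SW: edge -> no flip
Dir S: first cell '.' (not opp) -> no flip
Dir SE: first cell '.' (not opp) -> no flip

Answer: (2,1)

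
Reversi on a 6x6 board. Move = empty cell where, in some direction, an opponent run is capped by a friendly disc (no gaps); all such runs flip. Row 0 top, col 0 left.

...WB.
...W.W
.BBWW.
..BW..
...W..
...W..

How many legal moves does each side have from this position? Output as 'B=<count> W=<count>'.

Answer: B=6 W=6

Derivation:
-- B to move --
(0,2): flips 1 -> legal
(0,5): no bracket -> illegal
(1,2): no bracket -> illegal
(1,4): flips 1 -> legal
(2,5): flips 2 -> legal
(3,4): flips 1 -> legal
(3,5): no bracket -> illegal
(4,2): no bracket -> illegal
(4,4): flips 1 -> legal
(5,2): no bracket -> illegal
(5,4): flips 1 -> legal
B mobility = 6
-- W to move --
(0,5): flips 1 -> legal
(1,0): flips 2 -> legal
(1,1): flips 1 -> legal
(1,2): no bracket -> illegal
(1,4): no bracket -> illegal
(2,0): flips 2 -> legal
(3,0): no bracket -> illegal
(3,1): flips 2 -> legal
(4,1): flips 1 -> legal
(4,2): no bracket -> illegal
W mobility = 6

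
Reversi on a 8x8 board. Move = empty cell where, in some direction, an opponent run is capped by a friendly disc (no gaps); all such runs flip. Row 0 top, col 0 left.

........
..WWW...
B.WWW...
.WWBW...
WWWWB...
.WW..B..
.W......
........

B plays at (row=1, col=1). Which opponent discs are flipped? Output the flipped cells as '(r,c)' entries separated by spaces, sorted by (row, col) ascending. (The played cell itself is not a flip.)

Answer: (2,2)

Derivation:
Dir NW: first cell '.' (not opp) -> no flip
Dir N: first cell '.' (not opp) -> no flip
Dir NE: first cell '.' (not opp) -> no flip
Dir W: first cell '.' (not opp) -> no flip
Dir E: opp run (1,2) (1,3) (1,4), next='.' -> no flip
Dir SW: first cell 'B' (not opp) -> no flip
Dir S: first cell '.' (not opp) -> no flip
Dir SE: opp run (2,2) capped by B -> flip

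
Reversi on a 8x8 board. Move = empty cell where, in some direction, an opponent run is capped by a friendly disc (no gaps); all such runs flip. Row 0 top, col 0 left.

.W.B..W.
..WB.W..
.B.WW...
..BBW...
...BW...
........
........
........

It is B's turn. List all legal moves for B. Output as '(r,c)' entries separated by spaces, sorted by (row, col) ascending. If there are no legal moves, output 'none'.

(0,0): no bracket -> illegal
(0,2): no bracket -> illegal
(0,4): no bracket -> illegal
(0,5): no bracket -> illegal
(0,7): no bracket -> illegal
(1,0): no bracket -> illegal
(1,1): flips 1 -> legal
(1,4): flips 1 -> legal
(1,6): no bracket -> illegal
(1,7): no bracket -> illegal
(2,2): no bracket -> illegal
(2,5): flips 1 -> legal
(2,6): no bracket -> illegal
(3,5): flips 2 -> legal
(4,5): flips 1 -> legal
(5,3): no bracket -> illegal
(5,4): no bracket -> illegal
(5,5): flips 1 -> legal

Answer: (1,1) (1,4) (2,5) (3,5) (4,5) (5,5)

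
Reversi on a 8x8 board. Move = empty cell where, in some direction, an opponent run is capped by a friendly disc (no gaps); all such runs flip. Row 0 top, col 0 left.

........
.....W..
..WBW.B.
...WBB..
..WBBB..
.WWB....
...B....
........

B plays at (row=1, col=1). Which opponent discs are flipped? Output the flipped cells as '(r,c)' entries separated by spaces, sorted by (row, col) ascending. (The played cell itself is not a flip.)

Answer: (2,2) (3,3)

Derivation:
Dir NW: first cell '.' (not opp) -> no flip
Dir N: first cell '.' (not opp) -> no flip
Dir NE: first cell '.' (not opp) -> no flip
Dir W: first cell '.' (not opp) -> no flip
Dir E: first cell '.' (not opp) -> no flip
Dir SW: first cell '.' (not opp) -> no flip
Dir S: first cell '.' (not opp) -> no flip
Dir SE: opp run (2,2) (3,3) capped by B -> flip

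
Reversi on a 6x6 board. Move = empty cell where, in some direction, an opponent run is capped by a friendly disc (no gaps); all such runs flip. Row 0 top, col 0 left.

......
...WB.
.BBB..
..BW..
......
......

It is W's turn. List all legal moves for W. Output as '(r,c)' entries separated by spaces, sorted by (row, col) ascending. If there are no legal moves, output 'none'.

(0,3): no bracket -> illegal
(0,4): no bracket -> illegal
(0,5): no bracket -> illegal
(1,0): no bracket -> illegal
(1,1): flips 1 -> legal
(1,2): no bracket -> illegal
(1,5): flips 1 -> legal
(2,0): no bracket -> illegal
(2,4): no bracket -> illegal
(2,5): no bracket -> illegal
(3,0): no bracket -> illegal
(3,1): flips 2 -> legal
(3,4): no bracket -> illegal
(4,1): no bracket -> illegal
(4,2): no bracket -> illegal
(4,3): no bracket -> illegal

Answer: (1,1) (1,5) (3,1)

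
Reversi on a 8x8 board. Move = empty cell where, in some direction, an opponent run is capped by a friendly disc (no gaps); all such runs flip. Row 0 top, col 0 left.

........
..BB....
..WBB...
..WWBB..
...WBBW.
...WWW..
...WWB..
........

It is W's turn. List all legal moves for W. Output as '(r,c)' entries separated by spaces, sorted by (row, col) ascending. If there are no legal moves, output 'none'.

(0,1): no bracket -> illegal
(0,2): flips 4 -> legal
(0,3): flips 2 -> legal
(0,4): flips 1 -> legal
(1,1): no bracket -> illegal
(1,4): flips 4 -> legal
(1,5): flips 1 -> legal
(2,1): no bracket -> illegal
(2,5): flips 5 -> legal
(2,6): flips 2 -> legal
(3,6): flips 3 -> legal
(5,6): no bracket -> illegal
(6,6): flips 1 -> legal
(7,4): no bracket -> illegal
(7,5): flips 1 -> legal
(7,6): flips 1 -> legal

Answer: (0,2) (0,3) (0,4) (1,4) (1,5) (2,5) (2,6) (3,6) (6,6) (7,5) (7,6)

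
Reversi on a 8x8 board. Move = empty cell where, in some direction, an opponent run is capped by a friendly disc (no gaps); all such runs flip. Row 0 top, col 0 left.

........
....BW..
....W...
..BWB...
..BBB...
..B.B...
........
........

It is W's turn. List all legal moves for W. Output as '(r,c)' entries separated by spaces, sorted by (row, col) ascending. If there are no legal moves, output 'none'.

Answer: (0,4) (1,3) (3,1) (3,5) (5,1) (5,3) (5,5) (6,4)

Derivation:
(0,3): no bracket -> illegal
(0,4): flips 1 -> legal
(0,5): no bracket -> illegal
(1,3): flips 1 -> legal
(2,1): no bracket -> illegal
(2,2): no bracket -> illegal
(2,3): no bracket -> illegal
(2,5): no bracket -> illegal
(3,1): flips 1 -> legal
(3,5): flips 1 -> legal
(4,1): no bracket -> illegal
(4,5): no bracket -> illegal
(5,1): flips 1 -> legal
(5,3): flips 1 -> legal
(5,5): flips 1 -> legal
(6,1): no bracket -> illegal
(6,2): no bracket -> illegal
(6,3): no bracket -> illegal
(6,4): flips 3 -> legal
(6,5): no bracket -> illegal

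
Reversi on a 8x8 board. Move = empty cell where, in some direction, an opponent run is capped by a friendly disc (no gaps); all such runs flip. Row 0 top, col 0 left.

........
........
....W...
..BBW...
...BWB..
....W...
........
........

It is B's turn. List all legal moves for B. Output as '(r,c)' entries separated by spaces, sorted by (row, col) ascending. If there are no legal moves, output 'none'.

Answer: (1,5) (2,3) (2,5) (3,5) (5,5) (6,3) (6,5)

Derivation:
(1,3): no bracket -> illegal
(1,4): no bracket -> illegal
(1,5): flips 1 -> legal
(2,3): flips 1 -> legal
(2,5): flips 1 -> legal
(3,5): flips 1 -> legal
(5,3): no bracket -> illegal
(5,5): flips 1 -> legal
(6,3): flips 1 -> legal
(6,4): no bracket -> illegal
(6,5): flips 1 -> legal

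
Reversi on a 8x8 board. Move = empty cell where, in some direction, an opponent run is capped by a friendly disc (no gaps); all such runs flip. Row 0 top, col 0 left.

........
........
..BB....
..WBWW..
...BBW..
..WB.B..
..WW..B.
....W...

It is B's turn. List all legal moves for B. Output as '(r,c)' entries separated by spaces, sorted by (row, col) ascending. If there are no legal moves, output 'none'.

Answer: (2,1) (2,4) (2,5) (2,6) (3,1) (3,6) (4,1) (4,2) (4,6) (5,1) (5,6) (6,1) (7,1) (7,3)

Derivation:
(2,1): flips 1 -> legal
(2,4): flips 1 -> legal
(2,5): flips 3 -> legal
(2,6): flips 1 -> legal
(3,1): flips 1 -> legal
(3,6): flips 2 -> legal
(4,1): flips 1 -> legal
(4,2): flips 1 -> legal
(4,6): flips 1 -> legal
(5,1): flips 1 -> legal
(5,4): no bracket -> illegal
(5,6): flips 2 -> legal
(6,1): flips 1 -> legal
(6,4): no bracket -> illegal
(6,5): no bracket -> illegal
(7,1): flips 1 -> legal
(7,2): no bracket -> illegal
(7,3): flips 1 -> legal
(7,5): no bracket -> illegal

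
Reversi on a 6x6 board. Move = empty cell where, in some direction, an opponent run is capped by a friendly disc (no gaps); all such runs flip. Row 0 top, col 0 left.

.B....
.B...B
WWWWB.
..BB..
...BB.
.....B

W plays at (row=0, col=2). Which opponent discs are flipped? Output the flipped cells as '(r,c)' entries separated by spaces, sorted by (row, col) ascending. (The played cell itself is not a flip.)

Answer: (1,1)

Derivation:
Dir NW: edge -> no flip
Dir N: edge -> no flip
Dir NE: edge -> no flip
Dir W: opp run (0,1), next='.' -> no flip
Dir E: first cell '.' (not opp) -> no flip
Dir SW: opp run (1,1) capped by W -> flip
Dir S: first cell '.' (not opp) -> no flip
Dir SE: first cell '.' (not opp) -> no flip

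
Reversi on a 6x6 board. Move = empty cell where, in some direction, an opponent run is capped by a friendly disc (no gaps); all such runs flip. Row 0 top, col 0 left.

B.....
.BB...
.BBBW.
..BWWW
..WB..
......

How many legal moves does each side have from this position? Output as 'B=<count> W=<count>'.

Answer: B=5 W=8

Derivation:
-- B to move --
(1,3): no bracket -> illegal
(1,4): no bracket -> illegal
(1,5): no bracket -> illegal
(2,5): flips 2 -> legal
(3,1): no bracket -> illegal
(4,1): flips 1 -> legal
(4,4): flips 1 -> legal
(4,5): flips 1 -> legal
(5,1): no bracket -> illegal
(5,2): flips 1 -> legal
(5,3): no bracket -> illegal
B mobility = 5
-- W to move --
(0,1): flips 2 -> legal
(0,2): flips 3 -> legal
(0,3): no bracket -> illegal
(1,0): no bracket -> illegal
(1,3): flips 1 -> legal
(1,4): no bracket -> illegal
(2,0): flips 3 -> legal
(3,0): no bracket -> illegal
(3,1): flips 1 -> legal
(4,1): no bracket -> illegal
(4,4): flips 1 -> legal
(5,2): flips 1 -> legal
(5,3): flips 1 -> legal
(5,4): no bracket -> illegal
W mobility = 8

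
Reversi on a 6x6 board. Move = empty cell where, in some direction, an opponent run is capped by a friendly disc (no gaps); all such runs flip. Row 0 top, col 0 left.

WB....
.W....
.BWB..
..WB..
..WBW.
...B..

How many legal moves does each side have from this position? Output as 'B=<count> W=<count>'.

-- B to move --
(0,2): no bracket -> illegal
(1,0): no bracket -> illegal
(1,2): no bracket -> illegal
(1,3): no bracket -> illegal
(2,0): no bracket -> illegal
(3,1): flips 2 -> legal
(3,4): no bracket -> illegal
(3,5): flips 1 -> legal
(4,1): flips 2 -> legal
(4,5): flips 1 -> legal
(5,1): flips 1 -> legal
(5,2): no bracket -> illegal
(5,4): no bracket -> illegal
(5,5): flips 1 -> legal
B mobility = 6
-- W to move --
(0,2): flips 1 -> legal
(1,0): flips 1 -> legal
(1,2): no bracket -> illegal
(1,3): no bracket -> illegal
(1,4): flips 1 -> legal
(2,0): flips 1 -> legal
(2,4): flips 2 -> legal
(3,0): no bracket -> illegal
(3,1): flips 1 -> legal
(3,4): flips 1 -> legal
(5,2): no bracket -> illegal
(5,4): flips 1 -> legal
W mobility = 8

Answer: B=6 W=8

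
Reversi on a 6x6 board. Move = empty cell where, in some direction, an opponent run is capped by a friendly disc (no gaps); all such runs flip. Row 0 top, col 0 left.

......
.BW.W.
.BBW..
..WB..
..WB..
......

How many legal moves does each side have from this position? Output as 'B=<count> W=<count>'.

Answer: B=8 W=8

Derivation:
-- B to move --
(0,1): no bracket -> illegal
(0,2): flips 1 -> legal
(0,3): flips 1 -> legal
(0,4): no bracket -> illegal
(0,5): no bracket -> illegal
(1,3): flips 2 -> legal
(1,5): no bracket -> illegal
(2,4): flips 1 -> legal
(2,5): no bracket -> illegal
(3,1): flips 1 -> legal
(3,4): no bracket -> illegal
(4,1): flips 1 -> legal
(5,1): flips 1 -> legal
(5,2): flips 2 -> legal
(5,3): no bracket -> illegal
B mobility = 8
-- W to move --
(0,0): no bracket -> illegal
(0,1): no bracket -> illegal
(0,2): no bracket -> illegal
(1,0): flips 2 -> legal
(1,3): no bracket -> illegal
(2,0): flips 2 -> legal
(2,4): flips 1 -> legal
(3,0): flips 1 -> legal
(3,1): no bracket -> illegal
(3,4): flips 1 -> legal
(4,4): flips 1 -> legal
(5,2): no bracket -> illegal
(5,3): flips 2 -> legal
(5,4): flips 1 -> legal
W mobility = 8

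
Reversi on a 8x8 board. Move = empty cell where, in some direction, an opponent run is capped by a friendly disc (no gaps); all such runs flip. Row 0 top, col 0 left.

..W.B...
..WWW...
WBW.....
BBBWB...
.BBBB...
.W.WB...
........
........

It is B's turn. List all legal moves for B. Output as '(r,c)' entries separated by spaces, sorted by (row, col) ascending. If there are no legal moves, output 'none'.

(0,1): no bracket -> illegal
(0,3): flips 1 -> legal
(0,5): no bracket -> illegal
(1,0): flips 1 -> legal
(1,1): flips 2 -> legal
(1,5): no bracket -> illegal
(2,3): flips 2 -> legal
(2,4): flips 2 -> legal
(2,5): no bracket -> illegal
(4,0): no bracket -> illegal
(5,0): no bracket -> illegal
(5,2): flips 1 -> legal
(6,0): flips 1 -> legal
(6,1): flips 1 -> legal
(6,2): flips 1 -> legal
(6,3): flips 1 -> legal
(6,4): flips 1 -> legal

Answer: (0,3) (1,0) (1,1) (2,3) (2,4) (5,2) (6,0) (6,1) (6,2) (6,3) (6,4)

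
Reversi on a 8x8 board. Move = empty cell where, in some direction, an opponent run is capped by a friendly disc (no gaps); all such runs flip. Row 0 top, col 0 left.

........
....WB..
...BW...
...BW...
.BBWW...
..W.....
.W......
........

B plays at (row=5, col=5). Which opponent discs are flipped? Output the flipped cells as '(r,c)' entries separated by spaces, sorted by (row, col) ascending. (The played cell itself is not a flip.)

Answer: (4,4)

Derivation:
Dir NW: opp run (4,4) capped by B -> flip
Dir N: first cell '.' (not opp) -> no flip
Dir NE: first cell '.' (not opp) -> no flip
Dir W: first cell '.' (not opp) -> no flip
Dir E: first cell '.' (not opp) -> no flip
Dir SW: first cell '.' (not opp) -> no flip
Dir S: first cell '.' (not opp) -> no flip
Dir SE: first cell '.' (not opp) -> no flip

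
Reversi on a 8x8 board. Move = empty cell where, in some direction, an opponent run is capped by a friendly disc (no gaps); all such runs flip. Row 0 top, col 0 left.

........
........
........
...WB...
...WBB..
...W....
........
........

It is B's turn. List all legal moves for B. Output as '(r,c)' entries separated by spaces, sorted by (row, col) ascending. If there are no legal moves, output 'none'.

Answer: (2,2) (3,2) (4,2) (5,2) (6,2)

Derivation:
(2,2): flips 1 -> legal
(2,3): no bracket -> illegal
(2,4): no bracket -> illegal
(3,2): flips 1 -> legal
(4,2): flips 1 -> legal
(5,2): flips 1 -> legal
(5,4): no bracket -> illegal
(6,2): flips 1 -> legal
(6,3): no bracket -> illegal
(6,4): no bracket -> illegal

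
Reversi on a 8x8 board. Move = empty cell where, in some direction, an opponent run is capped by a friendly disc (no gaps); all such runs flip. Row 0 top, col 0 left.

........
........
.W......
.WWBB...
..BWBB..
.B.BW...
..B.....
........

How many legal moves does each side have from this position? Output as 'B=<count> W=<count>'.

Answer: B=7 W=10

Derivation:
-- B to move --
(1,0): no bracket -> illegal
(1,1): no bracket -> illegal
(1,2): no bracket -> illegal
(2,0): flips 1 -> legal
(2,2): flips 1 -> legal
(2,3): no bracket -> illegal
(3,0): flips 2 -> legal
(4,0): no bracket -> illegal
(4,1): no bracket -> illegal
(5,2): flips 1 -> legal
(5,5): flips 1 -> legal
(6,3): flips 1 -> legal
(6,4): flips 1 -> legal
(6,5): no bracket -> illegal
B mobility = 7
-- W to move --
(2,2): no bracket -> illegal
(2,3): flips 1 -> legal
(2,4): flips 2 -> legal
(2,5): flips 1 -> legal
(3,5): flips 2 -> legal
(3,6): flips 1 -> legal
(4,0): no bracket -> illegal
(4,1): flips 1 -> legal
(4,6): flips 2 -> legal
(5,0): no bracket -> illegal
(5,2): flips 2 -> legal
(5,5): no bracket -> illegal
(5,6): no bracket -> illegal
(6,0): no bracket -> illegal
(6,1): no bracket -> illegal
(6,3): flips 1 -> legal
(6,4): flips 2 -> legal
(7,1): no bracket -> illegal
(7,2): no bracket -> illegal
(7,3): no bracket -> illegal
W mobility = 10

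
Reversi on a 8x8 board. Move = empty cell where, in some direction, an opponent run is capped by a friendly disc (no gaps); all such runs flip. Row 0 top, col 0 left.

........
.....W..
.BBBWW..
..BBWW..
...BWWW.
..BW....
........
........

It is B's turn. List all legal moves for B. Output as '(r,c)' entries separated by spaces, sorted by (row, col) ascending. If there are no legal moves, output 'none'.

Answer: (0,6) (1,6) (2,6) (3,6) (4,7) (5,4) (5,5) (5,6) (6,3)

Derivation:
(0,4): no bracket -> illegal
(0,5): no bracket -> illegal
(0,6): flips 2 -> legal
(1,3): no bracket -> illegal
(1,4): no bracket -> illegal
(1,6): flips 2 -> legal
(2,6): flips 2 -> legal
(3,6): flips 2 -> legal
(3,7): no bracket -> illegal
(4,2): no bracket -> illegal
(4,7): flips 3 -> legal
(5,4): flips 1 -> legal
(5,5): flips 1 -> legal
(5,6): flips 2 -> legal
(5,7): no bracket -> illegal
(6,2): no bracket -> illegal
(6,3): flips 1 -> legal
(6,4): no bracket -> illegal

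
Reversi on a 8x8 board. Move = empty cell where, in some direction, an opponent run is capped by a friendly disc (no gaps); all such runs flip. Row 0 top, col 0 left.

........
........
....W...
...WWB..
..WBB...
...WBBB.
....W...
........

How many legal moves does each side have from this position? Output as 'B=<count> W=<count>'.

-- B to move --
(1,3): flips 1 -> legal
(1,4): flips 2 -> legal
(1,5): no bracket -> illegal
(2,2): flips 1 -> legal
(2,3): flips 1 -> legal
(2,5): flips 1 -> legal
(3,1): no bracket -> illegal
(3,2): flips 2 -> legal
(4,1): flips 1 -> legal
(4,5): no bracket -> illegal
(5,1): no bracket -> illegal
(5,2): flips 1 -> legal
(6,2): flips 1 -> legal
(6,3): flips 1 -> legal
(6,5): no bracket -> illegal
(7,3): flips 1 -> legal
(7,4): flips 1 -> legal
(7,5): no bracket -> illegal
B mobility = 12
-- W to move --
(2,5): no bracket -> illegal
(2,6): flips 2 -> legal
(3,2): no bracket -> illegal
(3,6): flips 1 -> legal
(4,5): flips 2 -> legal
(4,6): flips 2 -> legal
(4,7): no bracket -> illegal
(5,2): flips 1 -> legal
(5,7): flips 3 -> legal
(6,3): no bracket -> illegal
(6,5): no bracket -> illegal
(6,6): flips 2 -> legal
(6,7): no bracket -> illegal
W mobility = 7

Answer: B=12 W=7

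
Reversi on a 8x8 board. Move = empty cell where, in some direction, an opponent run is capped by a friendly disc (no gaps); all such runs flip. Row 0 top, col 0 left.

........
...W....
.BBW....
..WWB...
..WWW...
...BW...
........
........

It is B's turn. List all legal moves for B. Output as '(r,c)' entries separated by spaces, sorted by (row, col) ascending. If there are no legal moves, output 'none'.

(0,2): no bracket -> illegal
(0,3): flips 4 -> legal
(0,4): flips 1 -> legal
(1,2): flips 1 -> legal
(1,4): no bracket -> illegal
(2,4): flips 1 -> legal
(3,1): flips 3 -> legal
(3,5): flips 1 -> legal
(4,1): no bracket -> illegal
(4,5): no bracket -> illegal
(5,1): no bracket -> illegal
(5,2): flips 3 -> legal
(5,5): flips 3 -> legal
(6,3): no bracket -> illegal
(6,4): flips 2 -> legal
(6,5): flips 3 -> legal

Answer: (0,3) (0,4) (1,2) (2,4) (3,1) (3,5) (5,2) (5,5) (6,4) (6,5)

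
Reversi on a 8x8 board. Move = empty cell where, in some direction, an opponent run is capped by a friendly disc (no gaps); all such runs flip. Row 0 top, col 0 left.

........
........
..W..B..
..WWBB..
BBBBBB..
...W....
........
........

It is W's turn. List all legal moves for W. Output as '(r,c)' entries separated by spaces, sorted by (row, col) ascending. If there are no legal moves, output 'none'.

Answer: (2,6) (3,1) (3,6) (5,0) (5,1) (5,2) (5,4) (5,5)

Derivation:
(1,4): no bracket -> illegal
(1,5): no bracket -> illegal
(1,6): no bracket -> illegal
(2,3): no bracket -> illegal
(2,4): no bracket -> illegal
(2,6): flips 2 -> legal
(3,0): no bracket -> illegal
(3,1): flips 1 -> legal
(3,6): flips 2 -> legal
(4,6): no bracket -> illegal
(5,0): flips 1 -> legal
(5,1): flips 1 -> legal
(5,2): flips 1 -> legal
(5,4): flips 1 -> legal
(5,5): flips 1 -> legal
(5,6): no bracket -> illegal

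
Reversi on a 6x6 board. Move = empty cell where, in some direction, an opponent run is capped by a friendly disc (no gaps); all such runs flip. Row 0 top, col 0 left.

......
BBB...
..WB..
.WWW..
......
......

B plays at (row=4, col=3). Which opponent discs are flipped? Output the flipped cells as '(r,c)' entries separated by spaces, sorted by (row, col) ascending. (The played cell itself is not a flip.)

Answer: (3,3)

Derivation:
Dir NW: opp run (3,2), next='.' -> no flip
Dir N: opp run (3,3) capped by B -> flip
Dir NE: first cell '.' (not opp) -> no flip
Dir W: first cell '.' (not opp) -> no flip
Dir E: first cell '.' (not opp) -> no flip
Dir SW: first cell '.' (not opp) -> no flip
Dir S: first cell '.' (not opp) -> no flip
Dir SE: first cell '.' (not opp) -> no flip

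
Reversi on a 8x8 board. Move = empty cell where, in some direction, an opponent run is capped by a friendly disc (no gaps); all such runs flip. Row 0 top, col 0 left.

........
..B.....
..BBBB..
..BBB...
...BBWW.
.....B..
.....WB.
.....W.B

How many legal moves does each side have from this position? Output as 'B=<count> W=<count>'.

-- B to move --
(3,5): flips 1 -> legal
(3,6): no bracket -> illegal
(3,7): flips 1 -> legal
(4,7): flips 2 -> legal
(5,4): no bracket -> illegal
(5,6): flips 1 -> legal
(5,7): no bracket -> illegal
(6,4): flips 1 -> legal
(7,4): no bracket -> illegal
(7,6): no bracket -> illegal
B mobility = 5
-- W to move --
(0,1): flips 3 -> legal
(0,2): no bracket -> illegal
(0,3): no bracket -> illegal
(1,1): no bracket -> illegal
(1,3): no bracket -> illegal
(1,4): no bracket -> illegal
(1,5): no bracket -> illegal
(1,6): no bracket -> illegal
(2,1): no bracket -> illegal
(2,6): no bracket -> illegal
(3,1): no bracket -> illegal
(3,5): no bracket -> illegal
(3,6): no bracket -> illegal
(4,1): no bracket -> illegal
(4,2): flips 2 -> legal
(5,2): no bracket -> illegal
(5,3): no bracket -> illegal
(5,4): no bracket -> illegal
(5,6): no bracket -> illegal
(5,7): flips 1 -> legal
(6,4): flips 1 -> legal
(6,7): flips 1 -> legal
(7,6): no bracket -> illegal
W mobility = 5

Answer: B=5 W=5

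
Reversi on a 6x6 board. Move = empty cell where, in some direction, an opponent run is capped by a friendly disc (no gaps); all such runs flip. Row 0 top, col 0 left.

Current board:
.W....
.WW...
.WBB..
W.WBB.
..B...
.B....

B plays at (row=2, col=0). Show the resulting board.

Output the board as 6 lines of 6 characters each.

Place B at (2,0); scan 8 dirs for brackets.
Dir NW: edge -> no flip
Dir N: first cell '.' (not opp) -> no flip
Dir NE: opp run (1,1), next='.' -> no flip
Dir W: edge -> no flip
Dir E: opp run (2,1) capped by B -> flip
Dir SW: edge -> no flip
Dir S: opp run (3,0), next='.' -> no flip
Dir SE: first cell '.' (not opp) -> no flip
All flips: (2,1)

Answer: .W....
.WW...
BBBB..
W.WBB.
..B...
.B....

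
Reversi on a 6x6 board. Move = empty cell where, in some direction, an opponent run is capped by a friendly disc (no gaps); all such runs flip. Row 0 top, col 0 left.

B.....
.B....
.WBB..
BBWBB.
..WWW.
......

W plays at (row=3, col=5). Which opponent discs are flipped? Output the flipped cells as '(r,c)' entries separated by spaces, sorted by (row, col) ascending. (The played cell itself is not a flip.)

Dir NW: first cell '.' (not opp) -> no flip
Dir N: first cell '.' (not opp) -> no flip
Dir NE: edge -> no flip
Dir W: opp run (3,4) (3,3) capped by W -> flip
Dir E: edge -> no flip
Dir SW: first cell 'W' (not opp) -> no flip
Dir S: first cell '.' (not opp) -> no flip
Dir SE: edge -> no flip

Answer: (3,3) (3,4)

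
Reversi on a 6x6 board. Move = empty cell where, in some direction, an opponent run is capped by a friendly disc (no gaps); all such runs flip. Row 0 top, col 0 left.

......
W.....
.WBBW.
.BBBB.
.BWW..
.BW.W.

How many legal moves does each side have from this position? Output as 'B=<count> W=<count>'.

Answer: B=7 W=8

Derivation:
-- B to move --
(0,0): no bracket -> illegal
(0,1): no bracket -> illegal
(1,1): flips 1 -> legal
(1,2): no bracket -> illegal
(1,3): no bracket -> illegal
(1,4): flips 1 -> legal
(1,5): flips 1 -> legal
(2,0): flips 1 -> legal
(2,5): flips 1 -> legal
(3,0): no bracket -> illegal
(3,5): no bracket -> illegal
(4,4): flips 2 -> legal
(4,5): no bracket -> illegal
(5,3): flips 3 -> legal
(5,5): no bracket -> illegal
B mobility = 7
-- W to move --
(1,1): no bracket -> illegal
(1,2): flips 2 -> legal
(1,3): flips 2 -> legal
(1,4): no bracket -> illegal
(2,0): flips 1 -> legal
(2,5): flips 1 -> legal
(3,0): flips 1 -> legal
(3,5): no bracket -> illegal
(4,0): flips 1 -> legal
(4,4): flips 1 -> legal
(4,5): no bracket -> illegal
(5,0): flips 1 -> legal
W mobility = 8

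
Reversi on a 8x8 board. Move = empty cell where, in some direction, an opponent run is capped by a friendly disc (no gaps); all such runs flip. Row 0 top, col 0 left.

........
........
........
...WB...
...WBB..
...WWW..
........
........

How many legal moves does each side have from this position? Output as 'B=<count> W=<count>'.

Answer: B=9 W=5

Derivation:
-- B to move --
(2,2): flips 1 -> legal
(2,3): no bracket -> illegal
(2,4): no bracket -> illegal
(3,2): flips 1 -> legal
(4,2): flips 1 -> legal
(4,6): no bracket -> illegal
(5,2): flips 1 -> legal
(5,6): no bracket -> illegal
(6,2): flips 1 -> legal
(6,3): flips 1 -> legal
(6,4): flips 1 -> legal
(6,5): flips 1 -> legal
(6,6): flips 1 -> legal
B mobility = 9
-- W to move --
(2,3): no bracket -> illegal
(2,4): flips 2 -> legal
(2,5): flips 1 -> legal
(3,5): flips 3 -> legal
(3,6): flips 1 -> legal
(4,6): flips 2 -> legal
(5,6): no bracket -> illegal
W mobility = 5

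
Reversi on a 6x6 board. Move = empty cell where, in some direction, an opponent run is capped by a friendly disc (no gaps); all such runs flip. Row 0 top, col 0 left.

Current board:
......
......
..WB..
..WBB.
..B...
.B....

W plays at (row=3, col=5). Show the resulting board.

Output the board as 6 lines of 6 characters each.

Place W at (3,5); scan 8 dirs for brackets.
Dir NW: first cell '.' (not opp) -> no flip
Dir N: first cell '.' (not opp) -> no flip
Dir NE: edge -> no flip
Dir W: opp run (3,4) (3,3) capped by W -> flip
Dir E: edge -> no flip
Dir SW: first cell '.' (not opp) -> no flip
Dir S: first cell '.' (not opp) -> no flip
Dir SE: edge -> no flip
All flips: (3,3) (3,4)

Answer: ......
......
..WB..
..WWWW
..B...
.B....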